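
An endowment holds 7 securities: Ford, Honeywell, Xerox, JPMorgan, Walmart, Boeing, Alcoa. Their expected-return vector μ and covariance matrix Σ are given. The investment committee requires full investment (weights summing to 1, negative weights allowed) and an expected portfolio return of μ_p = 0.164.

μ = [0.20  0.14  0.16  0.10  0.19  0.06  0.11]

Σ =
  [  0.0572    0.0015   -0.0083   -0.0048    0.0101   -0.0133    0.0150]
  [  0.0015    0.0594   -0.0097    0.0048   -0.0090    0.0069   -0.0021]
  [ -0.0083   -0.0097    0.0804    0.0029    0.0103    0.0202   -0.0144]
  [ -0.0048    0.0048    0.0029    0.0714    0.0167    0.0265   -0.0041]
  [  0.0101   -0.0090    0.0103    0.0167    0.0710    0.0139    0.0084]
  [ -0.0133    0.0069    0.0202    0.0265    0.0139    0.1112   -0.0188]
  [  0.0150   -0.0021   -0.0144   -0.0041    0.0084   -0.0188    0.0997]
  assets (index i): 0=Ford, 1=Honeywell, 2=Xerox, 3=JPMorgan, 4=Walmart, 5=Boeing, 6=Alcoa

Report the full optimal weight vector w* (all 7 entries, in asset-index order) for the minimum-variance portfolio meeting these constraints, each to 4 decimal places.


u=Σ⁻¹μ = [3.2950  2.9387  2.5798  0.9407  1.8798  -0.0212  0.9184]
v=Σ⁻¹𝟙 = [17.3260  18.9497  15.8243  10.1927  6.9361  5.5774  10.9945]
a=μᵀu=2.034180  b=𝟙ᵀu=12.531231  c=𝟙ᵀv=85.800829  D=ac−b²=17.502543
λ₁=(c·0.164−b)/D = (85.800829·0.164−12.531231)/17.502543 = 0.087993
λ₂=(a−b·0.164)/D = (2.034180−12.531231·0.164)/17.502543 = -0.001197
w* = 0.087993·u + -0.001197·v:
  w_0 = 0.087993·3.2950 + -0.001197·17.3260 = 0.2692  (Ford)
  w_1 = 0.087993·2.9387 + -0.001197·18.9497 = 0.2359  (Honeywell)
  w_2 = 0.087993·2.5798 + -0.001197·15.8243 = 0.2081  (Xerox)
  w_3 = 0.087993·0.9407 + -0.001197·10.1927 = 0.0706  (JPMorgan)
  w_4 = 0.087993·1.8798 + -0.001197·6.9361 = 0.1571  (Walmart)
  w_5 = 0.087993·-0.0212 + -0.001197·5.5774 = -0.0085  (Boeing)
  w_6 = 0.087993·0.9184 + -0.001197·10.9945 = 0.0677  (Alcoa)
Σw_i=1.0000  μᵀw=0.1640
σ²=wᵀΣw=λ₁·μ_p+λ₂ = 0.087993·0.164 + -0.001197 = 0.013234 ≈ 0.0132

0.2692  0.2359  0.2081  0.0706  0.1571  -0.0085  0.0677


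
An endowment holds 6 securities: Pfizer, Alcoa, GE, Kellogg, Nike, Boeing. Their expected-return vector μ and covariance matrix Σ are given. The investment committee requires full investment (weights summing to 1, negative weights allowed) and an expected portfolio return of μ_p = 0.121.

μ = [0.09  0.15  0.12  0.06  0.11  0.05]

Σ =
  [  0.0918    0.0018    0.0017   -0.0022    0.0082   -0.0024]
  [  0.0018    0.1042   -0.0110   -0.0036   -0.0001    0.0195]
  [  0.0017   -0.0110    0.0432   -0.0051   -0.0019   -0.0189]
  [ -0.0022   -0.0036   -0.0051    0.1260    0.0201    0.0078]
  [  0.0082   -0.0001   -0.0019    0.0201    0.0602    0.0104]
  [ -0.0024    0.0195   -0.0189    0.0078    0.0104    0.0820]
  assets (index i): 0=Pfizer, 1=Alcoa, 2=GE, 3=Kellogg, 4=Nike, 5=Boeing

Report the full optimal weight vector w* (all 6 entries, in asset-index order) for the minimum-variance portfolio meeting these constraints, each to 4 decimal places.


p=Σ⁻¹μ = [0.7712  1.6691  3.6553  0.3832  1.5668  0.8427]
q=Σ⁻¹𝟙 = [9.6337  10.2947  33.5658  6.9789  11.3394  15.6634]
a=μᵀp=0.995889  b=𝟙ᵀp=8.888361  c=𝟙ᵀq=87.475841  D=ac−b²=8.113295
λ₁=(c·0.121−b)/D = (87.475841·0.121−8.888361)/8.113295 = 0.209066
λ₂=(a−b·0.121)/D = (0.995889−8.888361·0.121)/8.113295 = -0.009811
w* = 0.209066·p + -0.009811·q:
  w_0 = 0.209066·0.7712 + -0.009811·9.6337 = 0.0667  (Pfizer)
  w_1 = 0.209066·1.6691 + -0.009811·10.2947 = 0.2480  (Alcoa)
  w_2 = 0.209066·3.6553 + -0.009811·33.5658 = 0.4349  (GE)
  w_3 = 0.209066·0.3832 + -0.009811·6.9789 = 0.0116  (Kellogg)
  w_4 = 0.209066·1.5668 + -0.009811·11.3394 = 0.2163  (Nike)
  w_5 = 0.209066·0.8427 + -0.009811·15.6634 = 0.0225  (Boeing)
Σw_i=1.0000  μᵀw=0.1210
σ²=wᵀΣw=λ₁·μ_p+λ₂ = 0.209066·0.121 + -0.009811 = 0.015486 ≈ 0.0155

0.0667  0.2480  0.4349  0.0116  0.2163  0.0225


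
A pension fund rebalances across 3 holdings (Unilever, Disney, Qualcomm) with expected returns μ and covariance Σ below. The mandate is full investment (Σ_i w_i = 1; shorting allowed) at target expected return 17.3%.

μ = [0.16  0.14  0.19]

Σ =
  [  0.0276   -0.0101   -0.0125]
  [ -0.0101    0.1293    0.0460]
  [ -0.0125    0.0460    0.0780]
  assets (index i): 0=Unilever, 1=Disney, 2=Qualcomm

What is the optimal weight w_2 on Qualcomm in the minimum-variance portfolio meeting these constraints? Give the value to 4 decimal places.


g=Σ⁻¹μ = [7.4908  0.4736  3.3571]
h=Σ⁻¹𝟙 = [45.8868  5.2406  17.0835]
a=μᵀg=1.902671  b=𝟙ᵀg=11.321441  c=𝟙ᵀh=68.210921  D=ac−b²=1.607930
λ₁=(c·0.173−b)/D = (68.210921·0.173−11.321441)/1.607930 = 0.297929
λ₂=(a−b·0.173)/D = (1.902671−11.321441·0.173)/1.607930 = -0.034789
w* = 0.297929·g + -0.034789·h:
  w_0 = 0.297929·7.4908 + -0.034789·45.8868 = 0.6354  (Unilever)
  w_1 = 0.297929·0.4736 + -0.034789·5.2406 = -0.0412  (Disney)
  w_2 = 0.297929·3.3571 + -0.034789·17.0835 = 0.4058  (Qualcomm)
Σw_i=1.0000  μᵀw=0.1730
σ²=wᵀΣw=λ₁·μ_p+λ₂ = 0.297929·0.173 + -0.034789 = 0.016753 ≈ 0.0168

0.4058


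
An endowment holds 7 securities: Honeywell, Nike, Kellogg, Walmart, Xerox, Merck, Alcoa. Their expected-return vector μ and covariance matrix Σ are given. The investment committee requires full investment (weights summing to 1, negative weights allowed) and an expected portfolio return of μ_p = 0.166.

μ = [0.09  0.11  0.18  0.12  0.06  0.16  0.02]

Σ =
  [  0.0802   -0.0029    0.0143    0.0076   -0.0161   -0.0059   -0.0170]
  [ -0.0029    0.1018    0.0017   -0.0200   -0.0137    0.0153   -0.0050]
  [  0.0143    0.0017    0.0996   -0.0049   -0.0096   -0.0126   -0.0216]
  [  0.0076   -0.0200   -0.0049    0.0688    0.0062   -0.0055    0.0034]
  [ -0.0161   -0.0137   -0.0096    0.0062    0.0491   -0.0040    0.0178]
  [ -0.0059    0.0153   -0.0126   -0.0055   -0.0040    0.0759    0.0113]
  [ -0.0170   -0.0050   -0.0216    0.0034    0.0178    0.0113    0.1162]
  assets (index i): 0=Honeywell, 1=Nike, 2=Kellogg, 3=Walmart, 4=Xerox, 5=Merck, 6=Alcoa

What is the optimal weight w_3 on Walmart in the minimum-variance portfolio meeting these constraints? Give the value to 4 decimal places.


0.2726

u=Σ⁻¹μ = [1.2567  1.4472  2.2963  2.1726  2.3579  2.5513  0.1722]
v=Σ⁻¹𝟙 = [17.6603  15.3337  14.5901  16.2499  29.5716  15.4156  8.0570]
a=μᵀu=1.499469  b=𝟙ᵀu=12.254255  c=𝟙ᵀv=116.878031  D=ac−b²=25.088176
λ₁=(c·0.166−b)/D = (116.878031·0.166−12.254255)/25.088176 = 0.284895
λ₂=(a−b·0.166)/D = (1.499469−12.254255·0.166)/25.088176 = -0.021314
w* = 0.284895·u + -0.021314·v:
  w_0 = 0.284895·1.2567 + -0.021314·17.6603 = -0.0184  (Honeywell)
  w_1 = 0.284895·1.4472 + -0.021314·15.3337 = 0.0855  (Nike)
  w_2 = 0.284895·2.2963 + -0.021314·14.5901 = 0.3432  (Kellogg)
  w_3 = 0.284895·2.1726 + -0.021314·16.2499 = 0.2726  (Walmart)
  w_4 = 0.284895·2.3579 + -0.021314·29.5716 = 0.0415  (Xerox)
  w_5 = 0.284895·2.5513 + -0.021314·15.4156 = 0.3983  (Merck)
  w_6 = 0.284895·0.1722 + -0.021314·8.0570 = -0.1227  (Alcoa)
Σw_i=1.0000  μᵀw=0.1660
σ²=wᵀΣw=λ₁·μ_p+λ₂ = 0.284895·0.166 + -0.021314 = 0.025978 ≈ 0.0260


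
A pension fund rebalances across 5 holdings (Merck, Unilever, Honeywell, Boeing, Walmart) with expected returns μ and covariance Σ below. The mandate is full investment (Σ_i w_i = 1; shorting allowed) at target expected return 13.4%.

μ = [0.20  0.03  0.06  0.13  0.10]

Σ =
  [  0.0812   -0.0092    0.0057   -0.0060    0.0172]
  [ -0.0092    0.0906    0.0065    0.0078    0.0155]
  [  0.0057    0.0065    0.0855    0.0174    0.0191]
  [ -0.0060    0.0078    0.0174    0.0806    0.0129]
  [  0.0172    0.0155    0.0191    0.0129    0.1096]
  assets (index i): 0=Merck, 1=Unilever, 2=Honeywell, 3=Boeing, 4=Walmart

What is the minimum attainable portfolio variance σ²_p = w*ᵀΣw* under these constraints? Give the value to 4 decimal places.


g=Σ⁻¹μ = [2.5780  0.3989  0.1001  1.7073  0.2330]
h=Σ⁻¹𝟙 = [13.0895  10.4260  7.2351  10.3110  3.1210]
a=μᵀg=0.778828  b=𝟙ᵀg=5.017298  c=𝟙ᵀh=44.182456  D=ac−b²=9.237247
λ₁=(c·0.134−b)/D = (44.182456·0.134−5.017298)/9.237247 = 0.097773
λ₂=(a−b·0.134)/D = (0.778828−5.017298·0.134)/9.237247 = 0.011530
w* = 0.097773·g + 0.011530·h:
  w_0 = 0.097773·2.5780 + 0.011530·13.0895 = 0.4030  (Merck)
  w_1 = 0.097773·0.3989 + 0.011530·10.4260 = 0.1592  (Unilever)
  w_2 = 0.097773·0.1001 + 0.011530·7.2351 = 0.0932  (Honeywell)
  w_3 = 0.097773·1.7073 + 0.011530·10.3110 = 0.2858  (Boeing)
  w_4 = 0.097773·0.2330 + 0.011530·3.1210 = 0.0588  (Walmart)
Σw_i=1.0000  μᵀw=0.1340
σ²=wᵀΣw=λ₁·μ_p+λ₂ = 0.097773·0.134 + 0.011530 = 0.024632 ≈ 0.0246

0.0246


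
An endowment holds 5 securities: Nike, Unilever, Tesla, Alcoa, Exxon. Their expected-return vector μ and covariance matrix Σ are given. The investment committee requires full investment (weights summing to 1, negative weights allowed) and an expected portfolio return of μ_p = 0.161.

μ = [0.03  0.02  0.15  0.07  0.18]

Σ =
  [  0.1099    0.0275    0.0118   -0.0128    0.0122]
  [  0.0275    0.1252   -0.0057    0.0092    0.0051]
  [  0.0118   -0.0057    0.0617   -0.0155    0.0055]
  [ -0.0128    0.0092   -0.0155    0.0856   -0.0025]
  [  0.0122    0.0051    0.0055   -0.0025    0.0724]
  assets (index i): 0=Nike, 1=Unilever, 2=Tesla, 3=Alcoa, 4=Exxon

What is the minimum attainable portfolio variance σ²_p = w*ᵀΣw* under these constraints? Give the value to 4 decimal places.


u=Σ⁻¹μ = [-0.1412  0.1158  2.5914  1.3221  2.3506]
v=Σ⁻¹𝟙 = [6.2010  5.8471  18.4716  15.6615  11.4929]
a=μᵀu=0.902449  b=𝟙ᵀu=6.238742  c=𝟙ᵀv=57.674144  D=ac−b²=13.126090
λ₁=(c·0.161−b)/D = (57.674144·0.161−6.238742)/13.126090 = 0.232117
λ₂=(a−b·0.161)/D = (0.902449−6.238742·0.161)/13.126090 = -0.007770
w* = 0.232117·u + -0.007770·v:
  w_0 = 0.232117·-0.1412 + -0.007770·6.2010 = -0.0810  (Nike)
  w_1 = 0.232117·0.1158 + -0.007770·5.8471 = -0.0185  (Unilever)
  w_2 = 0.232117·2.5914 + -0.007770·18.4716 = 0.4580  (Tesla)
  w_3 = 0.232117·1.3221 + -0.007770·15.6615 = 0.1852  (Alcoa)
  w_4 = 0.232117·2.3506 + -0.007770·11.4929 = 0.4563  (Exxon)
Σw_i=1.0000  μᵀw=0.1610
σ²=wᵀΣw=λ₁·μ_p+λ₂ = 0.232117·0.161 + -0.007770 = 0.029601 ≈ 0.0296

0.0296


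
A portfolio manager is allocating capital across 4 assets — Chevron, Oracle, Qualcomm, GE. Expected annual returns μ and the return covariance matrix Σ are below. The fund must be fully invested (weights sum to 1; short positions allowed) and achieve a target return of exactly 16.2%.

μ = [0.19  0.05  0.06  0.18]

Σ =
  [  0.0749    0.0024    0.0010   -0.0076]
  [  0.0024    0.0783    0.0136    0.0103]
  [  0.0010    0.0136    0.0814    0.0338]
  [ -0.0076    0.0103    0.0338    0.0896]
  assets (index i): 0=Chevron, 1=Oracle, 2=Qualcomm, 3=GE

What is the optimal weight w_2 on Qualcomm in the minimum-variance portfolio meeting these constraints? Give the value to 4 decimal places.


0.0364

p=Σ⁻¹μ = [2.7674  0.3021  -0.3137  2.3273]
q=Σ⁻¹𝟙 = [13.8094  10.0245  6.8753  8.5861]
a=μᵀp=0.940992  b=𝟙ᵀp=5.083015  c=𝟙ᵀq=39.295209  D=ac−b²=11.139446
λ₁=(c·0.162−b)/D = (39.295209·0.162−5.083015)/11.139446 = 0.115159
λ₂=(a−b·0.162)/D = (0.940992−5.083015·0.162)/11.139446 = 0.010552
w* = 0.115159·p + 0.010552·q:
  w_0 = 0.115159·2.7674 + 0.010552·13.8094 = 0.4644  (Chevron)
  w_1 = 0.115159·0.3021 + 0.010552·10.0245 = 0.1406  (Oracle)
  w_2 = 0.115159·-0.3137 + 0.010552·6.8753 = 0.0364  (Qualcomm)
  w_3 = 0.115159·2.3273 + 0.010552·8.5861 = 0.3586  (GE)
Σw_i=1.0000  μᵀw=0.1620
σ²=wᵀΣw=λ₁·μ_p+λ₂ = 0.115159·0.162 + 0.010552 = 0.029208 ≈ 0.0292


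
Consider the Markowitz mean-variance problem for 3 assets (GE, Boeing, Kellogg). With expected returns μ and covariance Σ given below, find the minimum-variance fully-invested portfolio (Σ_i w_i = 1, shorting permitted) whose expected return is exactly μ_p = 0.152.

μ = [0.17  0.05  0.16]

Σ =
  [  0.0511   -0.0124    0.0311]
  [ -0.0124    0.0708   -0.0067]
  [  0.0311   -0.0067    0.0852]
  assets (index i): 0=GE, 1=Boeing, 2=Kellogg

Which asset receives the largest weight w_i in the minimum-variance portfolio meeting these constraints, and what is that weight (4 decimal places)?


GE (0.6858)

x=Σ⁻¹μ = [3.1421  1.3356  0.8360]
y=Σ⁻¹𝟙 = [20.5481  18.2599  5.6725]
a=μᵀx=0.734704  b=𝟙ᵀx=5.313773  c=𝟙ᵀy=44.480516  D=ac−b²=4.443834
λ₁=(c·0.152−b)/D = (44.480516·0.152−5.313773)/4.443834 = 0.325679
λ₂=(a−b·0.152)/D = (0.734704−5.313773·0.152)/4.443834 = -0.016425
w* = 0.325679·x + -0.016425·y:
  w_0 = 0.325679·3.1421 + -0.016425·20.5481 = 0.6858  (GE)
  w_1 = 0.325679·1.3356 + -0.016425·18.2599 = 0.1351  (Boeing)
  w_2 = 0.325679·0.8360 + -0.016425·5.6725 = 0.1791  (Kellogg)
Σw_i=1.0000  μᵀw=0.1520
σ²=wᵀΣw=λ₁·μ_p+λ₂ = 0.325679·0.152 + -0.016425 = 0.033078 ≈ 0.0331


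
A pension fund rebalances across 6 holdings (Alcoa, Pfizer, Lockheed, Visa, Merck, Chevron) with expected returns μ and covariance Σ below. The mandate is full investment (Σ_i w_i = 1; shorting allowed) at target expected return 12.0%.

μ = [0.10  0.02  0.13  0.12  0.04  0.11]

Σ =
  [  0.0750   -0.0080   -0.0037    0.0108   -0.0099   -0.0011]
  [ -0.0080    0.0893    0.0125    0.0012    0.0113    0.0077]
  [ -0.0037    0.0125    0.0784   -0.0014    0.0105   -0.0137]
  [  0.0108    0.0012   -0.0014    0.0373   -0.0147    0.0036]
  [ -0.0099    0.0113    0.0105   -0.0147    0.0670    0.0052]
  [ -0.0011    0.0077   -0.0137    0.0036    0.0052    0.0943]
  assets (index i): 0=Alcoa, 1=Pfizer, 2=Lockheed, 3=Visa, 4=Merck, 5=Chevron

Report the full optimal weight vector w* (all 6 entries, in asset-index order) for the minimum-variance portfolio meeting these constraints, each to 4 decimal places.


0.1219  -0.0858  0.2735  0.4244  0.0888  0.1772

p=Σ⁻¹μ = [1.0932  -0.2391  1.8800  3.2998  1.1286  1.2837]
q=Σ⁻¹𝟙 = [13.0719  6.9833  11.8525  30.0615  19.6662  9.6766]
a=μᵀp=0.931256  b=𝟙ᵀp=8.446136  c=𝟙ᵀq=91.312013  D=ac−b²=13.697666
λ₁=(c·0.120−b)/D = (91.312013·0.120−8.446136)/13.697666 = 0.183338
λ₂=(a−b·0.120)/D = (0.931256−8.446136·0.120)/13.697666 = -0.006007
w* = 0.183338·p + -0.006007·q:
  w_0 = 0.183338·1.0932 + -0.006007·13.0719 = 0.1219  (Alcoa)
  w_1 = 0.183338·-0.2391 + -0.006007·6.9833 = -0.0858  (Pfizer)
  w_2 = 0.183338·1.8800 + -0.006007·11.8525 = 0.2735  (Lockheed)
  w_3 = 0.183338·3.2998 + -0.006007·30.0615 = 0.4244  (Visa)
  w_4 = 0.183338·1.1286 + -0.006007·19.6662 = 0.0888  (Merck)
  w_5 = 0.183338·1.2837 + -0.006007·9.6766 = 0.1772  (Chevron)
Σw_i=1.0000  μᵀw=0.1200
σ²=wᵀΣw=λ₁·μ_p+λ₂ = 0.183338·0.120 + -0.006007 = 0.015994 ≈ 0.0160


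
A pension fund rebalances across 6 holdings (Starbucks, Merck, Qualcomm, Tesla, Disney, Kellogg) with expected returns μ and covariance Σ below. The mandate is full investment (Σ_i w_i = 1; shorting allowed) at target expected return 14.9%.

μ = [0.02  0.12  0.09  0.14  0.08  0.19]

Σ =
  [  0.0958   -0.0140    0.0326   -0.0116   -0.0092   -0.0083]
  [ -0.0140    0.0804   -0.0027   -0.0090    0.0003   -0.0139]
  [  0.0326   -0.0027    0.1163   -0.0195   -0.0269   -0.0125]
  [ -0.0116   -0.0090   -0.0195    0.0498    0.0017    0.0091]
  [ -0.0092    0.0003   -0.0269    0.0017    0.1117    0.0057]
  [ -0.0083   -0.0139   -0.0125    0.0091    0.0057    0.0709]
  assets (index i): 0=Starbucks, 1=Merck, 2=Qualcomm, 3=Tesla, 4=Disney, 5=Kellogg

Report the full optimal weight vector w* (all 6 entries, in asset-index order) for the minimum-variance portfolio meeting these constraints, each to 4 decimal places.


x=Σ⁻¹μ = [0.7794  2.6119  1.7715  3.5659  0.9897  3.0582]
y=Σ⁻¹𝟙 = [14.9725  21.9027  14.6371  29.5581  12.2860  17.9503]
a=μᵀx=1.647921  b=𝟙ᵀx=12.776683  c=𝟙ᵀy=111.306677  D=ac−b²=20.181008
λ₁=(c·0.149−b)/D = (111.306677·0.149−12.776683)/20.181008 = 0.188693
λ₂=(a−b·0.149)/D = (1.647921−12.776683·0.149)/20.181008 = -0.012676
w* = 0.188693·x + -0.012676·y:
  w_0 = 0.188693·0.7794 + -0.012676·14.9725 = -0.0427  (Starbucks)
  w_1 = 0.188693·2.6119 + -0.012676·21.9027 = 0.2152  (Merck)
  w_2 = 0.188693·1.7715 + -0.012676·14.6371 = 0.1487  (Qualcomm)
  w_3 = 0.188693·3.5659 + -0.012676·29.5581 = 0.2982  (Tesla)
  w_4 = 0.188693·0.9897 + -0.012676·12.2860 = 0.0310  (Disney)
  w_5 = 0.188693·3.0582 + -0.012676·17.9503 = 0.3495  (Kellogg)
Σw_i=1.0000  μᵀw=0.1490
σ²=wᵀΣw=λ₁·μ_p+λ₂ = 0.188693·0.149 + -0.012676 = 0.015440 ≈ 0.0154

-0.0427  0.2152  0.1487  0.2982  0.0310  0.3495


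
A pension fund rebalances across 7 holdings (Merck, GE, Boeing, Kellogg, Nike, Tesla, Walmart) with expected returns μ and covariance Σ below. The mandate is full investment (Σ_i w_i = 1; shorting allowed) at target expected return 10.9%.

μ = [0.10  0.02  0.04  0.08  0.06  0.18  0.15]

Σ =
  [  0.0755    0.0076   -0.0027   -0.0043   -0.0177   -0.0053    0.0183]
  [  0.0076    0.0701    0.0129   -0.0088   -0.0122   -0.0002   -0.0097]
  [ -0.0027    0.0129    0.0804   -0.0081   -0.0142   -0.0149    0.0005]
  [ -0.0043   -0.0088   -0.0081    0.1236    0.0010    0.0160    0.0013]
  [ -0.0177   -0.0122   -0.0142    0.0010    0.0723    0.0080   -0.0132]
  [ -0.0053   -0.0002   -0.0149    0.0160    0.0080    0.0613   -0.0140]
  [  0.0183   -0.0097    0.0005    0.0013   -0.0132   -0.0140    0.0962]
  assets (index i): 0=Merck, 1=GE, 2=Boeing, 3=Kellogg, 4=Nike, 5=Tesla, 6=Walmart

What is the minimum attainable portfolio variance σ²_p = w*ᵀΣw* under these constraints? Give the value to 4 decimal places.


0.0095

p=Σ⁻¹μ = [1.4591  0.4631  1.4265  0.3252  1.5169  3.5957  2.0480]
q=Σ⁻¹𝟙 = [16.3203  16.4255  19.2544  8.0666  24.7536  20.5772  15.1287]
a=μᵀp=1.283680  b=𝟙ᵀp=10.834453  c=𝟙ᵀq=120.526236  D=ac−b²=37.331702
λ₁=(c·0.109−b)/D = (120.526236·0.109−10.834453)/37.331702 = 0.061688
λ₂=(a−b·0.109)/D = (1.283680−10.834453·0.109)/37.331702 = 0.002752
w* = 0.061688·p + 0.002752·q:
  w_0 = 0.061688·1.4591 + 0.002752·16.3203 = 0.1349  (Merck)
  w_1 = 0.061688·0.4631 + 0.002752·16.4255 = 0.0738  (GE)
  w_2 = 0.061688·1.4265 + 0.002752·19.2544 = 0.1410  (Boeing)
  w_3 = 0.061688·0.3252 + 0.002752·8.0666 = 0.0423  (Kellogg)
  w_4 = 0.061688·1.5169 + 0.002752·24.7536 = 0.1617  (Nike)
  w_5 = 0.061688·3.5957 + 0.002752·20.5772 = 0.2784  (Tesla)
  w_6 = 0.061688·2.0480 + 0.002752·15.1287 = 0.1680  (Walmart)
Σw_i=1.0000  μᵀw=0.1090
σ²=wᵀΣw=λ₁·μ_p+λ₂ = 0.061688·0.109 + 0.002752 = 0.009476 ≈ 0.0095


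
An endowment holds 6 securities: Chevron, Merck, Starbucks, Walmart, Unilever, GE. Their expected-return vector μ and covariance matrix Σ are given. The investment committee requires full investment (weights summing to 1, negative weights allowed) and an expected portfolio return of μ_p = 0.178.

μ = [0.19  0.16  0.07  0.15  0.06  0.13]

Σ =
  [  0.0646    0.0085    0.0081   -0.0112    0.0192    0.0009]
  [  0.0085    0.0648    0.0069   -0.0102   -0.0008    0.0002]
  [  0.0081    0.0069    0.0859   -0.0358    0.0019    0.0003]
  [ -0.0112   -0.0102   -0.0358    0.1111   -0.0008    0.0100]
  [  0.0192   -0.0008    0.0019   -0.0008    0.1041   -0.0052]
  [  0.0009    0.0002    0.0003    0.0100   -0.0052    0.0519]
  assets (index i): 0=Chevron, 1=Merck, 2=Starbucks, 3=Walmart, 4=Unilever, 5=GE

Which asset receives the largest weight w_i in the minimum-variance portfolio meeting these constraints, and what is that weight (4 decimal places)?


Chevron (0.4530)

p=Σ⁻¹μ = [2.7589  2.2960  1.2113  2.0448  0.1820  2.0654]
q=Σ⁻¹𝟙 = [11.5269  14.6946  15.3893  15.0131  8.2697  16.8582]
a=μᵀp=1.562462  b=𝟙ᵀp=10.558222  c=𝟙ᵀq=81.751828  D=ac−b²=16.258112
λ₁=(c·0.178−b)/D = (81.751828·0.178−10.558222)/16.258112 = 0.245638
λ₂=(a−b·0.178)/D = (1.562462−10.558222·0.178)/16.258112 = -0.019492
w* = 0.245638·p + -0.019492·q:
  w_0 = 0.245638·2.7589 + -0.019492·11.5269 = 0.4530  (Chevron)
  w_1 = 0.245638·2.2960 + -0.019492·14.6946 = 0.2776  (Merck)
  w_2 = 0.245638·1.2113 + -0.019492·15.3893 = -0.0024  (Starbucks)
  w_3 = 0.245638·2.0448 + -0.019492·15.0131 = 0.2096  (Walmart)
  w_4 = 0.245638·0.1820 + -0.019492·8.2697 = -0.1165  (Unilever)
  w_5 = 0.245638·2.0654 + -0.019492·16.8582 = 0.1787  (GE)
Σw_i=1.0000  μᵀw=0.1780
σ²=wᵀΣw=λ₁·μ_p+λ₂ = 0.245638·0.178 + -0.019492 = 0.024232 ≈ 0.0242


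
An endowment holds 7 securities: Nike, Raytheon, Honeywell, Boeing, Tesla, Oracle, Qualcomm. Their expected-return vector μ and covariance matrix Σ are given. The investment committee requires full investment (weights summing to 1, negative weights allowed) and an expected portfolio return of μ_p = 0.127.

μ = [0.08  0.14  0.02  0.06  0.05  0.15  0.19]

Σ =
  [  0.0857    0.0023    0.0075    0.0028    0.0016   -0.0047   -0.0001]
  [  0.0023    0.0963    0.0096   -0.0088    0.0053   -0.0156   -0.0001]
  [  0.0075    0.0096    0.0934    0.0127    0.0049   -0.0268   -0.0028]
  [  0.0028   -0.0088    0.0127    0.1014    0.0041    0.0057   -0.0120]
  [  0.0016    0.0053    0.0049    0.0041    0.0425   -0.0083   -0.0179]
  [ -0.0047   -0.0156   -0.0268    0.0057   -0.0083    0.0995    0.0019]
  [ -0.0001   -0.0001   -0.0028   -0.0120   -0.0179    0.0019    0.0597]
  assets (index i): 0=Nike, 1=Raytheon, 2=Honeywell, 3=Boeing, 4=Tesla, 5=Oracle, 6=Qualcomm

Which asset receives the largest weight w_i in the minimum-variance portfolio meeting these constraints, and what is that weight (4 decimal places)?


Qualcomm (0.3373)

u=Σ⁻¹μ = [0.8847  1.6467  0.4010  0.9248  2.9759  2.0302  4.2192]
v=Σ⁻¹𝟙 = [10.3692  10.7982  11.3106  10.1895  35.2134  17.0722  29.3793]
a=μᵀu=1.619785  b=𝟙ᵀu=13.082423  c=𝟙ᵀv=124.332317  D=ac−b²=30.241829
λ₁=(c·0.127−b)/D = (124.332317·0.127−13.082423)/30.241829 = 0.089538
λ₂=(a−b·0.127)/D = (1.619785−13.082423·0.127)/30.241829 = -0.001378
w* = 0.089538·u + -0.001378·v:
  w_0 = 0.089538·0.8847 + -0.001378·10.3692 = 0.0649  (Nike)
  w_1 = 0.089538·1.6467 + -0.001378·10.7982 = 0.1326  (Raytheon)
  w_2 = 0.089538·0.4010 + -0.001378·11.3106 = 0.0203  (Honeywell)
  w_3 = 0.089538·0.9248 + -0.001378·10.1895 = 0.0688  (Boeing)
  w_4 = 0.089538·2.9759 + -0.001378·35.2134 = 0.2179  (Tesla)
  w_5 = 0.089538·2.0302 + -0.001378·17.0722 = 0.1582  (Oracle)
  w_6 = 0.089538·4.2192 + -0.001378·29.3793 = 0.3373  (Qualcomm)
Σw_i=1.0000  μᵀw=0.1270
σ²=wᵀΣw=λ₁·μ_p+λ₂ = 0.089538·0.127 + -0.001378 = 0.009993 ≈ 0.0100


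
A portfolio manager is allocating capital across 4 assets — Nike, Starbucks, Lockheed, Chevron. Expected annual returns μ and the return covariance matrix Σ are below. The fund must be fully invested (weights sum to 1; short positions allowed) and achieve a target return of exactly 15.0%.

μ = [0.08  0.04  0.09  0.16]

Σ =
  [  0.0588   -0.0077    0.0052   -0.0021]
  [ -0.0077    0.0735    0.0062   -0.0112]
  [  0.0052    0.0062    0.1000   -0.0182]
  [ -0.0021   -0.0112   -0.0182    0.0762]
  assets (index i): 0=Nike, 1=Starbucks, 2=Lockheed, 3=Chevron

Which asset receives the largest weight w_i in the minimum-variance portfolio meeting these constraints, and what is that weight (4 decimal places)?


p=Σ⁻¹μ = [1.4731  0.9877  1.2317  2.5797]
q=Σ⁻¹𝟙 = [18.9715  17.5193  11.3740  18.9378]
a=μᵀp=0.680958  b=𝟙ᵀp=6.272198  c=𝟙ᵀq=66.802533  D=ac−b²=6.149256
λ₁=(c·0.150−b)/D = (66.802533·0.150−6.272198)/6.149256 = 0.609534
λ₂=(a−b·0.150)/D = (0.680958−6.272198·0.150)/6.149256 = -0.042261
w* = 0.609534·p + -0.042261·q:
  w_0 = 0.609534·1.4731 + -0.042261·18.9715 = 0.0962  (Nike)
  w_1 = 0.609534·0.9877 + -0.042261·17.5193 = -0.1383  (Starbucks)
  w_2 = 0.609534·1.2317 + -0.042261·11.3740 = 0.2701  (Lockheed)
  w_3 = 0.609534·2.5797 + -0.042261·18.9378 = 0.7721  (Chevron)
Σw_i=1.0000  μᵀw=0.1500
σ²=wᵀΣw=λ₁·μ_p+λ₂ = 0.609534·0.150 + -0.042261 = 0.049169 ≈ 0.0492

Chevron (0.7721)


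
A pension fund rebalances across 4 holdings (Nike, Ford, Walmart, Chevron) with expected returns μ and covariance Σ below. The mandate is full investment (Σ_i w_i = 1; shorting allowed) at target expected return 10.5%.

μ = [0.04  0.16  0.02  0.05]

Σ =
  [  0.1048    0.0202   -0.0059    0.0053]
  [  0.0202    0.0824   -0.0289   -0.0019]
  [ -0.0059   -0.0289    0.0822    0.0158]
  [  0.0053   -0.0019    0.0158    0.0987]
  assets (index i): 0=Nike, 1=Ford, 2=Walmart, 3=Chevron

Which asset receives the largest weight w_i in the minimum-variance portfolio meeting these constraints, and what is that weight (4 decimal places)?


Ford (0.5792)

u=Σ⁻¹μ = [-0.0267  2.2988  0.9734  0.3964]
v=Σ⁻¹𝟙 = [6.9332  16.5986  17.0873  7.3436]
a=μᵀu=0.406037  b=𝟙ᵀu=3.642031  c=𝟙ᵀv=47.962728  D=ac−b²=6.210253
λ₁=(c·0.105−b)/D = (47.962728·0.105−3.642031)/6.210253 = 0.224476
λ₂=(a−b·0.105)/D = (0.406037−3.642031·0.105)/6.210253 = 0.003804
w* = 0.224476·u + 0.003804·v:
  w_0 = 0.224476·-0.0267 + 0.003804·6.9332 = 0.0204  (Nike)
  w_1 = 0.224476·2.2988 + 0.003804·16.5986 = 0.5792  (Ford)
  w_2 = 0.224476·0.9734 + 0.003804·17.0873 = 0.2835  (Walmart)
  w_3 = 0.224476·0.3964 + 0.003804·7.3436 = 0.1169  (Chevron)
Σw_i=1.0000  μᵀw=0.1050
σ²=wᵀΣw=λ₁·μ_p+λ₂ = 0.224476·0.105 + 0.003804 = 0.027374 ≈ 0.0274


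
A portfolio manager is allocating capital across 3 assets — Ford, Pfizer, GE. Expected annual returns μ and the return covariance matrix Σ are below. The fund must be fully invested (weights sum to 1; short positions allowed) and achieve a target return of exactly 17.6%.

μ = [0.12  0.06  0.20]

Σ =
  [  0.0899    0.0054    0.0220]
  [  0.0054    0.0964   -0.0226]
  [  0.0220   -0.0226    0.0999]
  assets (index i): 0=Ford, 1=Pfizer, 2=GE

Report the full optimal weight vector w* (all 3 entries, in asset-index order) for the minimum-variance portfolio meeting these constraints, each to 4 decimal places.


p=Σ⁻¹μ = [0.7629  1.0662  2.0752]
q=Σ⁻¹𝟙 = [7.6350  12.5647  11.1711]
a=μᵀp=0.570560  b=𝟙ᵀp=3.904301  c=𝟙ᵀq=31.370802  D=ac−b²=2.655366
λ₁=(c·0.176−b)/D = (31.370802·0.176−3.904301)/2.655366 = 0.608941
λ₂=(a−b·0.176)/D = (0.570560−3.904301·0.176)/2.655366 = -0.043910
w* = 0.608941·p + -0.043910·q:
  w_0 = 0.608941·0.7629 + -0.043910·7.6350 = 0.1293  (Ford)
  w_1 = 0.608941·1.0662 + -0.043910·12.5647 = 0.0975  (Pfizer)
  w_2 = 0.608941·2.0752 + -0.043910·11.1711 = 0.7731  (GE)
Σw_i=1.0000  μᵀw=0.1760
σ²=wᵀΣw=λ₁·μ_p+λ₂ = 0.608941·0.176 + -0.043910 = 0.063264 ≈ 0.0633

0.1293  0.0975  0.7731


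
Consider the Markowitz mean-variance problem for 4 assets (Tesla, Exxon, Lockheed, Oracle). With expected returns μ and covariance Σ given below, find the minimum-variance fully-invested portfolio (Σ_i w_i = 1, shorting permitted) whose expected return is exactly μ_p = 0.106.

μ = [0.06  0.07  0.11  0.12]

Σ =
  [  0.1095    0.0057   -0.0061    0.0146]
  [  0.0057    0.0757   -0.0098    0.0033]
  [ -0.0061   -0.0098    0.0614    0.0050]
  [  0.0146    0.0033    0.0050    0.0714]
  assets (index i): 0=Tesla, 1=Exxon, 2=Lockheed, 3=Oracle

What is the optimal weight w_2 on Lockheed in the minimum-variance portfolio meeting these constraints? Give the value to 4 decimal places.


0.4263

p=Σ⁻¹μ = [0.4084  1.0768  1.8887  1.4151]
q=Σ⁻¹𝟙 = [8.0230  14.5557  18.5606  10.3925]
a=μᵀp=0.477455  b=𝟙ᵀp=4.789057  c=𝟙ᵀq=51.531923  D=ac−b²=1.669122
λ₁=(c·0.106−b)/D = (51.531923·0.106−4.789057)/1.669122 = 0.403402
λ₂=(a−b·0.106)/D = (0.477455−4.789057·0.106)/1.669122 = -0.018084
w* = 0.403402·p + -0.018084·q:
  w_0 = 0.403402·0.4084 + -0.018084·8.0230 = 0.0197  (Tesla)
  w_1 = 0.403402·1.0768 + -0.018084·14.5557 = 0.1711  (Exxon)
  w_2 = 0.403402·1.8887 + -0.018084·18.5606 = 0.4263  (Lockheed)
  w_3 = 0.403402·1.4151 + -0.018084·10.3925 = 0.3829  (Oracle)
Σw_i=1.0000  μᵀw=0.1060
σ²=wᵀΣw=λ₁·μ_p+λ₂ = 0.403402·0.106 + -0.018084 = 0.024676 ≈ 0.0247


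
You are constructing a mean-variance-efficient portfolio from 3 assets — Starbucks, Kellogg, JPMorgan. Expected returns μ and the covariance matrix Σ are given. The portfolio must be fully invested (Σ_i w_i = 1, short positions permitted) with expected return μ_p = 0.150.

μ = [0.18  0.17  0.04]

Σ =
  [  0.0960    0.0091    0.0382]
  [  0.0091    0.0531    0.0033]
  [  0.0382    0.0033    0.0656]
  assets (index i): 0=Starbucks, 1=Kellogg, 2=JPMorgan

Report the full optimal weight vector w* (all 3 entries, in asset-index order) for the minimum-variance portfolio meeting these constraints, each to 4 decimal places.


g=Σ⁻¹μ = [1.8401  2.9240  -0.6089]
h=Σ⁻¹𝟙 = [3.9693  17.4028  12.0571]
a=μᵀg=0.803944  b=𝟙ᵀg=4.155243  c=𝟙ᵀh=33.429214  D=ac−b²=9.609176
λ₁=(c·0.150−b)/D = (33.429214·0.150−4.155243)/9.609176 = 0.089408
λ₂=(a−b·0.150)/D = (0.803944−4.155243·0.150)/9.609176 = 0.018801
w* = 0.089408·g + 0.018801·h:
  w_0 = 0.089408·1.8401 + 0.018801·3.9693 = 0.2391  (Starbucks)
  w_1 = 0.089408·2.9240 + 0.018801·17.4028 = 0.5886  (Kellogg)
  w_2 = 0.089408·-0.6089 + 0.018801·12.0571 = 0.1722  (JPMorgan)
Σw_i=1.0000  μᵀw=0.1500
σ²=wᵀΣw=λ₁·μ_p+λ₂ = 0.089408·0.150 + 0.018801 = 0.032212 ≈ 0.0322

0.2391  0.5886  0.1722


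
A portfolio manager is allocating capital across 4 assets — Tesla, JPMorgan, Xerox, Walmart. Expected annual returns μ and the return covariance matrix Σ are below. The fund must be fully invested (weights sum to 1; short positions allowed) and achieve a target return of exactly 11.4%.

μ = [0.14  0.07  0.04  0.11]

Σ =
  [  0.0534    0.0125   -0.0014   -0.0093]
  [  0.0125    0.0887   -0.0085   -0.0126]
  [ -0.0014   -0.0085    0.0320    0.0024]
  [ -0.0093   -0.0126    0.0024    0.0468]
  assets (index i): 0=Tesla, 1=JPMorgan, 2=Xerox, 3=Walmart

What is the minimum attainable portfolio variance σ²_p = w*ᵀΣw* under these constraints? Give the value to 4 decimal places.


0.0152

x=Σ⁻¹μ = [2.9811  0.9471  1.3975  3.1261]
y=Σ⁻¹𝟙 = [20.8431  15.5850  34.2053  27.9513]
a=μᵀx=0.883426  b=𝟙ᵀx=8.451838  c=𝟙ᵀy=98.584715  D=ac−b²=15.658750
λ₁=(c·0.114−b)/D = (98.584715·0.114−8.451838)/15.658750 = 0.177972
λ₂=(a−b·0.114)/D = (0.883426−8.451838·0.114)/15.658750 = -0.005114
w* = 0.177972·x + -0.005114·y:
  w_0 = 0.177972·2.9811 + -0.005114·20.8431 = 0.4240  (Tesla)
  w_1 = 0.177972·0.9471 + -0.005114·15.5850 = 0.0888  (JPMorgan)
  w_2 = 0.177972·1.3975 + -0.005114·34.2053 = 0.0738  (Xerox)
  w_3 = 0.177972·3.1261 + -0.005114·27.9513 = 0.4134  (Walmart)
Σw_i=1.0000  μᵀw=0.1140
σ²=wᵀΣw=λ₁·μ_p+λ₂ = 0.177972·0.114 + -0.005114 = 0.015175 ≈ 0.0152


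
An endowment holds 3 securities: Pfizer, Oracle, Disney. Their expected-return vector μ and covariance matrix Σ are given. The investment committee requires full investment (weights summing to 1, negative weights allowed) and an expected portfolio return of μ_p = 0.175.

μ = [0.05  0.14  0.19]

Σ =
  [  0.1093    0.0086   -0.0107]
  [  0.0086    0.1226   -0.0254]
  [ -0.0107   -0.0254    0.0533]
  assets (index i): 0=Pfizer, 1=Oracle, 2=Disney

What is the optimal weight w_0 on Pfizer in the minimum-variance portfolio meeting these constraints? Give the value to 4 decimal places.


x=Σ⁻¹μ = [0.7552  2.0625  4.6992]
y=Σ⁻¹𝟙 = [10.7806  13.0214  27.1312]
a=μᵀx=1.219367  b=𝟙ᵀx=7.516959  c=𝟙ᵀy=50.933228  D=ac−b²=5.601627
λ₁=(c·0.175−b)/D = (50.933228·0.175−7.516959)/5.601627 = 0.249277
λ₂=(a−b·0.175)/D = (1.219367−7.516959·0.175)/5.601627 = -0.017156
w* = 0.249277·x + -0.017156·y:
  w_0 = 0.249277·0.7552 + -0.017156·10.7806 = 0.0033  (Pfizer)
  w_1 = 0.249277·2.0625 + -0.017156·13.0214 = 0.2907  (Oracle)
  w_2 = 0.249277·4.6992 + -0.017156·27.1312 = 0.7059  (Disney)
Σw_i=1.0000  μᵀw=0.1750
σ²=wᵀΣw=λ₁·μ_p+λ₂ = 0.249277·0.175 + -0.017156 = 0.026468 ≈ 0.0265

0.0033


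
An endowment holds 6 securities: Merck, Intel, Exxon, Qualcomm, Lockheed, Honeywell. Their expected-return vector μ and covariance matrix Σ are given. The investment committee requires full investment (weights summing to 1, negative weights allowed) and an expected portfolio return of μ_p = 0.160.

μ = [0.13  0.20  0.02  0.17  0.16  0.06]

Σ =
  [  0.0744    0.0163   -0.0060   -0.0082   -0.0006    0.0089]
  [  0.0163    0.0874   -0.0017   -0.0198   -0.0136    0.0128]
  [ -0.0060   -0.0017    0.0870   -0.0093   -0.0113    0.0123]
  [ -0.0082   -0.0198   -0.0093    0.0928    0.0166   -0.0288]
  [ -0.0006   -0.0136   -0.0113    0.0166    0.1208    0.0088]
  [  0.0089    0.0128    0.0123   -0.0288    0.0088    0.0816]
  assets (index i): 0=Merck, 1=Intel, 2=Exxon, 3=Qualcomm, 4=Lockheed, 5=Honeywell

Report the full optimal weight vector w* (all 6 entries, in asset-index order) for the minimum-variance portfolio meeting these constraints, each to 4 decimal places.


u=Σ⁻¹μ = [1.4106  2.7126  0.7093  2.6390  1.2792  0.8425]
v=Σ⁻¹𝟙 = [12.3202  12.9655  13.8002  18.5327  7.6315  12.5151]
a=μᵀu=1.443941  b=𝟙ᵀu=9.593248  c=𝟙ᵀv=77.765309  D=ac−b²=20.258143
λ₁=(c·0.160−b)/D = (77.765309·0.160−9.593248)/20.258143 = 0.140645
λ₂=(a−b·0.160)/D = (1.443941−9.593248·0.160)/20.258143 = -0.004491
w* = 0.140645·u + -0.004491·v:
  w_0 = 0.140645·1.4106 + -0.004491·12.3202 = 0.1431  (Merck)
  w_1 = 0.140645·2.7126 + -0.004491·12.9655 = 0.3233  (Intel)
  w_2 = 0.140645·0.7093 + -0.004491·13.8002 = 0.0378  (Exxon)
  w_3 = 0.140645·2.6390 + -0.004491·18.5327 = 0.2879  (Qualcomm)
  w_4 = 0.140645·1.2792 + -0.004491·7.6315 = 0.1456  (Lockheed)
  w_5 = 0.140645·0.8425 + -0.004491·12.5151 = 0.0623  (Honeywell)
Σw_i=1.0000  μᵀw=0.1600
σ²=wᵀΣw=λ₁·μ_p+λ₂ = 0.140645·0.160 + -0.004491 = 0.018012 ≈ 0.0180

0.1431  0.3233  0.0378  0.2879  0.1456  0.0623


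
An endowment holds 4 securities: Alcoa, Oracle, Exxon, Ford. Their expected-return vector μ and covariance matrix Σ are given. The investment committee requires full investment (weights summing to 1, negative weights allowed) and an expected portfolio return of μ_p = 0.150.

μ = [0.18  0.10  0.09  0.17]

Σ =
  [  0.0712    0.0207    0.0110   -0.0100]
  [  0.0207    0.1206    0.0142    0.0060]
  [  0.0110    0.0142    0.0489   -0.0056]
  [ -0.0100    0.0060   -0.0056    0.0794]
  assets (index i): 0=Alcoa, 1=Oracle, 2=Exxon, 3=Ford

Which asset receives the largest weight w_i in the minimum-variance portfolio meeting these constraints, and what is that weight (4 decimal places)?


Ford (0.3573)

u=Σ⁻¹μ = [2.6343  0.0697  1.5226  2.5750]
v=Σ⁻¹𝟙 = [12.3883  3.2344  18.4661  15.2127]
a=μᵀu=1.055905  b=𝟙ᵀu=6.801439  c=𝟙ᵀv=49.301464  D=ac−b²=5.798120
λ₁=(c·0.150−b)/D = (49.301464·0.150−6.801439)/5.798120 = 0.102409
λ₂=(a−b·0.150)/D = (1.055905−6.801439·0.150)/5.798120 = 0.006155
w* = 0.102409·u + 0.006155·v:
  w_0 = 0.102409·2.6343 + 0.006155·12.3883 = 0.3460  (Alcoa)
  w_1 = 0.102409·0.0697 + 0.006155·3.2344 = 0.0270  (Oracle)
  w_2 = 0.102409·1.5226 + 0.006155·18.4661 = 0.2696  (Exxon)
  w_3 = 0.102409·2.5750 + 0.006155·15.2127 = 0.3573  (Ford)
Σw_i=1.0000  μᵀw=0.1500
σ²=wᵀΣw=λ₁·μ_p+λ₂ = 0.102409·0.150 + 0.006155 = 0.021517 ≈ 0.0215


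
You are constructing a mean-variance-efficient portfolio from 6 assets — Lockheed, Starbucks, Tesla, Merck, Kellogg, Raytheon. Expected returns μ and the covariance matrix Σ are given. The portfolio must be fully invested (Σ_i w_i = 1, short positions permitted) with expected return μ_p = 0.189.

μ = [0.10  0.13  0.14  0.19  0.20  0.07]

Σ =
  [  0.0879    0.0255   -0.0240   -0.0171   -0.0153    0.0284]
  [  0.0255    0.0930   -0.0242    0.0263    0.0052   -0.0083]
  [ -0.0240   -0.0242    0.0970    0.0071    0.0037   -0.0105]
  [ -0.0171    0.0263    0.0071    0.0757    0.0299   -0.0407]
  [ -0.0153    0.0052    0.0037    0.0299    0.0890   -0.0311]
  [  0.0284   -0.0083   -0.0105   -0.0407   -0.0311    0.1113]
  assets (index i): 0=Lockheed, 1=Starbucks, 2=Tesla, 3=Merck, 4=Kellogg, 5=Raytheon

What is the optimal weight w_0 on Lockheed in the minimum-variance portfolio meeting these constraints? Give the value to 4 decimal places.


0.0779

x=Σ⁻¹μ = [1.7137  0.7514  1.9949  2.6601  2.2314  2.0321]
y=Σ⁻¹𝟙 = [13.3998  7.3316  15.6233  16.3391  12.9784  17.1875]
a=μᵀx=1.642280  b=𝟙ᵀx=11.383595  c=𝟙ᵀy=82.859800  D=ac−b²=6.492733
λ₁=(c·0.189−b)/D = (82.859800·0.189−11.383595)/6.492733 = 0.658722
λ₂=(a−b·0.189)/D = (1.642280−11.383595·0.189)/6.492733 = -0.078429
w* = 0.658722·x + -0.078429·y:
  w_0 = 0.658722·1.7137 + -0.078429·13.3998 = 0.0779  (Lockheed)
  w_1 = 0.658722·0.7514 + -0.078429·7.3316 = -0.0800  (Starbucks)
  w_2 = 0.658722·1.9949 + -0.078429·15.6233 = 0.0888  (Tesla)
  w_3 = 0.658722·2.6601 + -0.078429·16.3391 = 0.4708  (Merck)
  w_4 = 0.658722·2.2314 + -0.078429·12.9784 = 0.4520  (Kellogg)
  w_5 = 0.658722·2.0321 + -0.078429·17.1875 = -0.0094  (Raytheon)
Σw_i=1.0000  μᵀw=0.1890
σ²=wᵀΣw=λ₁·μ_p+λ₂ = 0.658722·0.189 + -0.078429 = 0.046069 ≈ 0.0461


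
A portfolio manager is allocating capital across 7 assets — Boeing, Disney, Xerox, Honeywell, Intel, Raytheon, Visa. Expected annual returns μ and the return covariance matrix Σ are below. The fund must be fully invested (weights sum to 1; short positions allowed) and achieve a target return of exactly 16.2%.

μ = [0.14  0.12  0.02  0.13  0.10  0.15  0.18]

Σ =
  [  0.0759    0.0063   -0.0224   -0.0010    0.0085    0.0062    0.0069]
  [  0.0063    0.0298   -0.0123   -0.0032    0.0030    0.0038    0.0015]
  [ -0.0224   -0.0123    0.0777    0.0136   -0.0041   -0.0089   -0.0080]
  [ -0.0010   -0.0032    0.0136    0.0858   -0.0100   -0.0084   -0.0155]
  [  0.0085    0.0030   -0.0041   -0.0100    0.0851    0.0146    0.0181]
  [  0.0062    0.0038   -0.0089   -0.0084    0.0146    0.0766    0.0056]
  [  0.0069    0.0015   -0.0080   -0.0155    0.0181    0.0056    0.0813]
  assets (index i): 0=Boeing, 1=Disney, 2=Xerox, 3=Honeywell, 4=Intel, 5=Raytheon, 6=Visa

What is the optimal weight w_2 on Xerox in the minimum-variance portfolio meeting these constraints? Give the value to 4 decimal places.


g=Σ⁻¹μ = [1.5577  4.1416  1.4602  2.0986  0.3870  1.7816  2.3403]
h=Σ⁻¹𝟙 = [14.2097  38.9801  23.7914  13.8284  6.9099  11.9851  12.9886]
a=μᵀg=1.744308  b=𝟙ᵀg=13.767194  c=𝟙ᵀh=122.693243  D=ac−b²=24.479198
λ₁=(c·0.162−b)/D = (122.693243·0.162−13.767194)/24.479198 = 0.249563
λ₂=(a−b·0.162)/D = (1.744308−13.767194·0.162)/24.479198 = -0.019853
w* = 0.249563·g + -0.019853·h:
  w_0 = 0.249563·1.5577 + -0.019853·14.2097 = 0.1067  (Boeing)
  w_1 = 0.249563·4.1416 + -0.019853·38.9801 = 0.2597  (Disney)
  w_2 = 0.249563·1.4602 + -0.019853·23.7914 = -0.1079  (Xerox)
  w_3 = 0.249563·2.0986 + -0.019853·13.8284 = 0.2492  (Honeywell)
  w_4 = 0.249563·0.3870 + -0.019853·6.9099 = -0.0406  (Intel)
  w_5 = 0.249563·1.7816 + -0.019853·11.9851 = 0.2067  (Raytheon)
  w_6 = 0.249563·2.3403 + -0.019853·12.9886 = 0.3262  (Visa)
Σw_i=1.0000  μᵀw=0.1620
σ²=wᵀΣw=λ₁·μ_p+λ₂ = 0.249563·0.162 + -0.019853 = 0.020577 ≈ 0.0206

-0.1079


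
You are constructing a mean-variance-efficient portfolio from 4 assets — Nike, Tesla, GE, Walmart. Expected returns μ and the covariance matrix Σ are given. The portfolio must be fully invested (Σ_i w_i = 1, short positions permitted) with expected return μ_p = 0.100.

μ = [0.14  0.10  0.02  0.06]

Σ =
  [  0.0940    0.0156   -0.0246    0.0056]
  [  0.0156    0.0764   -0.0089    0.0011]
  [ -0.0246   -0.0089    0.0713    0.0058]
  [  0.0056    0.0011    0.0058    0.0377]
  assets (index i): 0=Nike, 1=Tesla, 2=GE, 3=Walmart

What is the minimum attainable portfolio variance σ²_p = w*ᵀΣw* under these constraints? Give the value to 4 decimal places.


u=Σ⁻¹μ = [1.4498  1.0906  0.8177  1.2185]
v=Σ⁻¹𝟙 = [11.9872  12.4214  17.9528  21.6202]
a=μᵀu=0.401494  b=𝟙ᵀu=4.576615  c=𝟙ᵀv=63.981647  D=ac−b²=4.742824
λ₁=(c·0.100−b)/D = (63.981647·0.100−4.576615)/4.742824 = 0.384064
λ₂=(a−b·0.100)/D = (0.401494−4.576615·0.100)/4.742824 = -0.011843
w* = 0.384064·u + -0.011843·v:
  w_0 = 0.384064·1.4498 + -0.011843·11.9872 = 0.4148  (Nike)
  w_1 = 0.384064·1.0906 + -0.011843·12.4214 = 0.2718  (Tesla)
  w_2 = 0.384064·0.8177 + -0.011843·17.9528 = 0.1014  (GE)
  w_3 = 0.384064·1.2185 + -0.011843·21.6202 = 0.2120  (Walmart)
Σw_i=1.0000  μᵀw=0.1000
σ²=wᵀΣw=λ₁·μ_p+λ₂ = 0.384064·0.100 + -0.011843 = 0.026564 ≈ 0.0266

0.0266
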